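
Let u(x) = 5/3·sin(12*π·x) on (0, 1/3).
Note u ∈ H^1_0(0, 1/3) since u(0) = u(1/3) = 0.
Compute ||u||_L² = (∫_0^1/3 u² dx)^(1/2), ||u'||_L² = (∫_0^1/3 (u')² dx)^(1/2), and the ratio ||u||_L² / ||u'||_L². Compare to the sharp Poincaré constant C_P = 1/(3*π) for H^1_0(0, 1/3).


||u||_L² / ||u'||_L² = 1/(12*π) < C_P = 1/(3*π).

u(x) = 5/3·sin(12*π·x), so u'(x) = 20*π*cos(12*π*x).
Writing u(x) = A·sin(kπx/L) with A = 5/3 and k = 4, use ∫_0^L sin²(kπx/L) dx = L/2 and ∫_0^L cos²(kπx/L) dx = L/2.
u² = 25/9·sin²(12*π·x) and (u')² = 400*π^2·cos²(12*π·x), and each of sin², cos² integrates to L/2 = 1/6 over (0, 1/3).
∫_0^1/3 u² dx = 25/54, so ||u||_L² = 5*sqrt(6)/18.
∫_0^1/3 (u')² dx = 200*π^2/3, so ||u'||_L² = 10*sqrt(6)*π/3.
Ratio ||u||_L² / ||u'||_L² = 1/(12*π).
Sharp Poincaré constant on H^1_0(0, 1/3) is C_P = L/π = 1/(3*π), achieved by sin(3*π·x).
This is the k = 4 harmonic; the ratio L/(kπ) is strictly less than C_P = L/π, consistent with the sharp inequality ||u||_L² ≤ C_P ||u'||_L².


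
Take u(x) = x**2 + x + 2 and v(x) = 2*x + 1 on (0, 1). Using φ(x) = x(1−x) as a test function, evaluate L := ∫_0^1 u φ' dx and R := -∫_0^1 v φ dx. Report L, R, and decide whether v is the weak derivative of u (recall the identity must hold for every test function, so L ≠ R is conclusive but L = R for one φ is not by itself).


LHS = -1/3, RHS = -1/3. Yes, v = u' weakly.

u(x) = x**2 + x + 2, classical derivative u'(x) = 2*x + 1.
φ(x) = x(1−x), so φ'(x) = 1 - 2*x.
Note φ(0) = φ(1) = 0, so the boundary term u·φ vanishes.
LHS = ∫_0^1 u(x) φ'(x) dx = ∫_0^1 (-2*x^3 - x^2 - 3*x + 2) dx. Term by term:
  ∫_0^1 -2*x^3 dx = -1/2;  ∫_0^1 -x^2 dx = -1/3;  ∫_0^1 -3*x dx = -3/2;
  ∫_0^1 2 dx = 2.
Sum: -1/2 − 1/3 − 3/2 + 2 = -1/3.
So LHS = -1/3.
∫_0^1 v(x) φ(x) dx = ∫_0^1 (-2*x^3 + x^2 + x) dx. Term by term:
  ∫_0^1 -2*x^3 dx = -1/2;  ∫_0^1 x^2 dx = 1/3;  ∫_0^1 x dx = 1/2.
Sum: -1/2 + 1/3 + 1/2 = 1/3.
So RHS = -∫_0^1 v(x) φ(x) dx = -1/3.
LHS = RHS, so the identity holds for this test φ.
Moreover u is smooth here and v(x) = u'(x) = 2*x + 1 pointwise, so the identity holds for every test function. Hence v is the weak derivative of u.


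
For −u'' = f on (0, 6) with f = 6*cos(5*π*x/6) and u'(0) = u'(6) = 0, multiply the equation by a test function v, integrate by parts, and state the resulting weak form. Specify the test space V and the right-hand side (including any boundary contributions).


V = H^1(0, 6) (no boundary constraint on v; u is determined up to an additive constant); weak form: ∫_0^6 u'v' dx = ∫_0^6 (6*cos(5*π*x/6)) v dx for all v ∈ V.

Multiply both sides by a test function v and integrate from 0 to 6:
  ∫_0^6 −u''(x) v(x) dx = ∫_0^6 f(x) v(x) dx.
Integrate the LHS by parts once:
  ∫_0^6 −u'' v dx = −[u'(x) v(x)]_0^6 + ∫_0^6 u'(x) v'(x) dx.
Thus ∫_0^6 u'(x) v'(x) dx = ∫_0^6 f(x) v(x) dx + [u'(x) v(x)]_0^6.
Choose V so that boundary terms are either known or forced to vanish.
u has homogeneous Neumann: u'(0) = u'(6) = 0. So [u' v]_0^6 = 0·v(6) − 0·v(0) = 0 for any v; take V = H^1(0, 6).
Weak formulation: find u (satisfying any essential BC) such that ∫_0^6 u'(x) v'(x) dx = ∫_0^6 f v dx for all v ∈ V (homogeneous Neumann, so boundary terms vanish).
Substituting f(x) = 6*cos(5*π*x/6), the right-hand side is ∫_0^6 (6*cos(5*π*x/6)) v dx.
Compatibility check (pure Neumann): taking v ≡ 1 ∈ V gives 0 = ∫_0^6 f dx + (0) − (0), i.e. ∫_0^6 f dx must equal u'(0) − u'(6) = 0. Indeed ∫_0^6 (6*cos(5*π*x/6)) dx = 0, so the data are compatible. The solution is then unique only up to an additive constant (fix it e.g. by requiring ∫_0^6 u dx = 0).


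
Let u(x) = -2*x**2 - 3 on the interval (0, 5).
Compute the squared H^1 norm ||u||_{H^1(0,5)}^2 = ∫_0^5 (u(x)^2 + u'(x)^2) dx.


||u||_{H^1}^2 = 11135/3

The H^1 norm (squared) on an interval (0, L) is
  ||u||_{H^1}^2 = ∫_0^L u(x)^2 dx + ∫_0^L u'(x)^2 dx.
Compute u'(x) = -4*x.
Then u(x)^2 = 4*x**4 + 12*x**2 + 9 and u'(x)^2 = 16*x**2.
Integrate each monomial from 0 to 5 using ∫_0^5 c·x^n dx = c·5^(n+1)/(n+1):
  ∫_0^5 u(x)^2 dx = ∫_0^5 (4*x^4 + 12*x^2 + 9) dx. Term by term:
    ∫_0^5 4*x^4 dx = 2500;  ∫_0^5 12*x^2 dx = 500;  ∫_0^5 9 dx = 45.
  Sum: 2500 + 500 + 45 = 3045.
  ∫_0^5 u'(x)^2 dx = ∫_0^5 (16*x^2) dx. Term by term:
    ∫_0^5 16*x^2 dx = 2000/3.
Adding: ||u||_{H^1}^2 = 3045 + 2000/3 = 11135/3.


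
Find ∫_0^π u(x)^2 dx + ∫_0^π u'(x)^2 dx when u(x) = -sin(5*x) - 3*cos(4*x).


||u||_{H^1(0,π)}^2 = 340/3 + 179*π/2

u'(x) = 12*sin(4*x) - 5*cos(5*x).
Expand u² and (u')² and integrate term by term on (0, π), using: for integers n ≥ 1, ∫_0^π sin²(nx) dx = ∫_0^π cos²(nx) dx = π/2; for n ≠ n', ∫_0^π sin(nx)sin(n'x) dx = ∫_0^π cos(nx)cos(n'x) dx = 0; and by product-to-sum, ∫_0^π sin(nx)cos(n'x) dx = ½∫_0^π [sin((n+n')x) + sin((n−n')x)] dx, which is 0 when n+n' is even and 2n/(n²−n'²) when n+n' is odd (it need not vanish on (0, π)).
  u² squared terms: (-1)²·∫sin(5x)² dx = 1·π/2 = π/2;  (-3)²·∫cos(4x)² dx = 9·π/2 = 9*π/2.
  u² cross terms: 2·(-1)·(-3)·∫sin(5x)·cos(4x) dx = 6·(10/9) = 20/3.
  So ∫_0^π u² dx = π/2 + 9*π/2 + 20/3 = 20/3 + 5*π.
  (u')² squared terms: (-5)²·∫cos(5x)² dx = 25·π/2 = 25*π/2;  (12)²·∫sin(4x)² dx = 144·π/2 = 72*π.
  (u')² cross terms: 2·(-5)·(12)·∫cos(5x)·sin(4x) dx = -120·(-8/9) = 320/3.
  So ∫_0^π (u')² dx = 25*π/2 + 72*π + 320/3 = 320/3 + 169*π/2.
||u||_{H^1}^2 = (20/3 + 5*π) + (320/3 + 169*π/2) = 340/3 + 179*π/2.


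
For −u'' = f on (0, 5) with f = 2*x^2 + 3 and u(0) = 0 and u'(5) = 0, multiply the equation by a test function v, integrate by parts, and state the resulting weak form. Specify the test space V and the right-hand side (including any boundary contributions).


V = {v ∈ H^1(0, 5) : v(0) = 0} (test functions vanish at x = 0 where u is specified); weak form: ∫_0^5 u'v' dx = ∫_0^5 (2*x^2 + 3) v dx for all v ∈ V.

Multiply both sides by a test function v and integrate from 0 to 5:
  ∫_0^5 −u''(x) v(x) dx = ∫_0^5 f(x) v(x) dx.
Integrate the LHS by parts once:
  ∫_0^5 −u'' v dx = −[u'(x) v(x)]_0^5 + ∫_0^5 u'(x) v'(x) dx.
Thus ∫_0^5 u'(x) v'(x) dx = ∫_0^5 f(x) v(x) dx + [u'(x) v(x)]_0^5.
Choose V so that boundary terms are either known or forced to vanish.
Mixed BC: u(0) = 0 (Dirichlet) and u'(5) = 0 (Neumann). Define V = {v ∈ H^1(0, 5) : v(0) = 0}. Then [u' v]_0^5 = u'(5)·v(5) − u'(0)·0 = 0.
Weak formulation: find u (satisfying any essential BC) such that ∫_0^5 u'(x) v'(x) dx = ∫_0^5 f v dx for all v ∈ V (Dirichlet at 0 absorbed into V; the Neumann datum at x = 5 is zero, so no boundary term remains).
Substituting f(x) = 2*x^2 + 3, the right-hand side is ∫_0^5 (2*x^2 + 3) v dx.


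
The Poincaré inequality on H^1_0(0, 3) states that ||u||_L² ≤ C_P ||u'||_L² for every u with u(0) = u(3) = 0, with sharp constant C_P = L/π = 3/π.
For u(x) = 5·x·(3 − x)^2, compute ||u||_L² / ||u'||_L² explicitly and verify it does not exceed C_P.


||u||_L² / ||u'||_L² = 3*sqrt(14)/14 < C_P = 3/π.

u(x) = 5·x·(3 − x)^2, so u'(x) = 15*(x - 3)*(x - 1).
u(x) = 5·x·(3 − x)^2 vanishes at x = 0 and x = 3, so u ∈ H^1_0(0, 3). Differentiate via the product rule and integrate the resulting polynomials term by term.
  ∫_0^3 u² dx = ∫_0^3 (25*x^6 - 300*x^5 + 1350*x^4 - 2700*x^3 + 2025*x^2) dx. Term by term:
    ∫_0^3 25*x^6 dx = 54675/7;  ∫_0^3 -300*x^5 dx = -36450;  ∫_0^3 1350*x^4 dx = 65610;
    ∫_0^3 -2700*x^3 dx = -54675;  ∫_0^3 2025*x^2 dx = 18225.
  Sum: 54675/7 − 36450 + 65610 − 54675 + 18225 = 3645/7.
  ∫_0^3 (u')² dx = ∫_0^3 (225*x^4 - 1800*x^3 + 4950*x^2 - 5400*x + 2025) dx. Term by term:
    ∫_0^3 225*x^4 dx = 10935;  ∫_0^3 -1800*x^3 dx = -36450;  ∫_0^3 4950*x^2 dx = 44550;
    ∫_0^3 -5400*x dx = -24300;  ∫_0^3 2025 dx = 6075.
  Sum: 10935 − 36450 + 44550 − 24300 + 6075 = 810.
∫_0^3 u² dx = 3645/7, so ||u||_L² = 27*sqrt(35)/7.
∫_0^3 (u')² dx = 810, so ||u'||_L² = 9*sqrt(10).
Ratio ||u||_L² / ||u'||_L² = 3*sqrt(14)/14.
Sharp Poincaré constant on H^1_0(0, 3) is C_P = L/π = 3/π, achieved by sin(π/3·x).
A polynomial bump cannot attain the sharp Poincaré constant (only the first sine eigenfunction does), so the ratio is strictly less than C_P, consistent with ||u||_L² ≤ C_P ||u'||_L².


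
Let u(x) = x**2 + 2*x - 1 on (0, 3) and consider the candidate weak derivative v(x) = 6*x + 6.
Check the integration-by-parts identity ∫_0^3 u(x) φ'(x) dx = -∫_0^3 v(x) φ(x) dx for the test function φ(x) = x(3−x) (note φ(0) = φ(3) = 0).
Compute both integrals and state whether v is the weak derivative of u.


LHS = -45/2, RHS = -135/2. No, v is not the weak derivative of u.

u(x) = x**2 + 2*x - 1, classical derivative u'(x) = 2*x + 2.
φ(x) = x(3−x), so φ'(x) = 3 - 2*x.
Note φ(0) = φ(3) = 0, so the boundary term u·φ vanishes.
LHS = ∫_0^3 u(x) φ'(x) dx = ∫_0^3 (-2*x^3 - x^2 + 8*x - 3) dx. Term by term:
  ∫_0^3 -2*x^3 dx = -81/2;  ∫_0^3 -x^2 dx = -9;  ∫_0^3 8*x dx = 36;
  ∫_0^3 -3 dx = -9.
Sum: -81/2 − 9 + 36 − 9 = -45/2.
So LHS = -45/2.
∫_0^3 v(x) φ(x) dx = ∫_0^3 (-6*x^3 + 12*x^2 + 18*x) dx. Term by term:
  ∫_0^3 -6*x^3 dx = -243/2;  ∫_0^3 12*x^2 dx = 108;  ∫_0^3 18*x dx = 81.
Sum: -243/2 + 108 + 81 = 135/2.
So RHS = -∫_0^3 v(x) φ(x) dx = -135/2.
LHS − RHS = 45 ≠ 0, so the identity fails.
(For a valid weak derivative the identity must hold for EVERY test function, in particular this one. The failure shows v is NOT the weak derivative of u.)
Correct weak derivative would be u'(x) = 2*x + 2.


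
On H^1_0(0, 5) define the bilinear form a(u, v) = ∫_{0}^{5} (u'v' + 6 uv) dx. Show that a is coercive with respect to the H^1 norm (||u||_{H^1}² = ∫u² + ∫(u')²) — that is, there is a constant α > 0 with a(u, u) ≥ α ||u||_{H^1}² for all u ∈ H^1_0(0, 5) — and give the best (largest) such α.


α = 1

Coercivity of a(·,·) on H^1_0(0, 5) means a(u, u) ≥ α ||u||_{H^1}² for every u ∈ H^1_0.
The interval has length L = 5, and Poincaré/coercivity depend only on L. Here a(u, u) = ∫(u')² + (6)·∫u².
Here c = 6 ≥ 1, so a(u,u) = ∫(u')² + c∫u² ≥ ∫(u')² + ∫u² = ||u||_{H^1}², i.e. α = 1 works. No larger α is possible: a(u,u) ≥ α||u||_{H^1}² means (1−α)∫(u')² ≥ (α−c)∫u², and for the modes u_n = sin(nπ(x−x₀)/L) (x₀ the left endpoint) one has ∫u_n²/∫(u_n')² = (L/(nπ))² → 0, so a(u_n,u_n)/||u_n||_{H^1}² → 1. Hence the optimal constant is α = 1.
Therefore α = 1.


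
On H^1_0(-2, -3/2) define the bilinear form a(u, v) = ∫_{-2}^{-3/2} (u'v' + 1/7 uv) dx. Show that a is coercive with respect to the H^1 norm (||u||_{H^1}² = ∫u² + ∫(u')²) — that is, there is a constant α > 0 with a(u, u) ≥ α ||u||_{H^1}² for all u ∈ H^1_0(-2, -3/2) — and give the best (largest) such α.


α = (1 + 28*π^2)/(7*(1 + 4*π^2))

Coercivity of a(·,·) on H^1_0(-2, -3/2) means a(u, u) ≥ α ||u||_{H^1}² for every u ∈ H^1_0.
The interval has length L = 1/2, and Poincaré/coercivity depend only on L. Here a(u, u) = ∫(u')² + (1/7)·∫u².
Here 0 < c = 1/7 < 1. The condition a(u,u) ≥ α||u||_{H^1}² reads (1−α)∫(u')² ≥ (α−c)∫u². Any admissible α is ≤ 1 (rapidly oscillating u have ∫u²/∫(u')² → 0), and α = 1 would force 0 ≥ (1−c)∫u², impossible since c < 1; so 1−α > 0. By the sharp Poincaré inequality on H^1_0 of an interval of length L, ∫(u')² ≥ (π/L)²∫u² with equality for the first sine mode sin(π(x−x₀)/L) (x₀ the left endpoint), so the inequality holds for all u iff (1−α)(π/L)² ≥ α − c, i.e. α ≤ ((π/L)² + c)/((π/L)² + 1) = (1 + c(L/π)²)/(1 + (L/π)²). With (π/L)² = 4*π^2 and c = 1/7, the largest admissible constant is α = ((π/L)² + c)/((π/L)² + 1).
Simplifying, α = (1 + 28*π^2)/(7*(1 + 4*π^2)).


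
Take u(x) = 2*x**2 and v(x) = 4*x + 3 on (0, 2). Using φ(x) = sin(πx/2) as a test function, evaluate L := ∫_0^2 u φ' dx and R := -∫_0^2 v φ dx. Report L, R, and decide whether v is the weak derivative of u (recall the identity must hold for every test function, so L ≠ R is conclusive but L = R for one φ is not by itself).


LHS = -16/π, RHS = -28/π. No, v is not the weak derivative of u.

u(x) = 2*x**2, classical derivative u'(x) = 4*x.
φ(x) = sin(πx/2), so φ'(x) = π*cos(π*x/2)/2.
Note φ(0) = φ(2) = 0, so the boundary term u·φ vanishes.
LHS = ∫_0^2 u(x) φ'(x) dx = ∫_0^2 (π*x^2*cos(π*x/2)) dx. Term by term:
  ∫_0^2 π*x^2*cos(π*x/2) dx = -16/π.
So LHS = -16/π.
∫_0^2 v(x) φ(x) dx = ∫_0^2 (4*x*sin(π*x/2) + 3*sin(π*x/2)) dx. Term by term:
  ∫_0^2 3*sin(π*x/2) dx = 12/π;  ∫_0^2 4*x*sin(π*x/2) dx = 16/π.
Sum: 12/π + 16/π = 28/π.
So RHS = -∫_0^2 v(x) φ(x) dx = -28/π.
LHS − RHS = 12/π ≠ 0, so the identity fails.
(For a valid weak derivative the identity must hold for EVERY test function, in particular this one. The failure shows v is NOT the weak derivative of u.)
Correct weak derivative would be u'(x) = 4*x.


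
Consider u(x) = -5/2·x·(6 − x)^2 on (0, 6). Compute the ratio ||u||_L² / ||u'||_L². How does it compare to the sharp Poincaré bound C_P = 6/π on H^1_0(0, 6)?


||u||_L² / ||u'||_L² = 3*sqrt(14)/7 < C_P = 6/π.

u(x) = -5/2·x·(6 − x)^2, so u'(x) = 15*(2 - x)*(x/2 - 3).
u(x) = -5/2·x·(6 − x)^2 vanishes at x = 0 and x = 6, so u ∈ H^1_0(0, 6). Differentiate via the product rule and integrate the resulting polynomials term by term.
  ∫_0^6 u² dx = ∫_0^6 (25*x^6/4 - 150*x^5 + 1350*x^4 - 5400*x^3 + 8100*x^2) dx. Term by term:
    ∫_0^6 25*x^6/4 dx = 1749600/7;  ∫_0^6 -150*x^5 dx = -1166400;  ∫_0^6 1350*x^4 dx = 2099520;
    ∫_0^6 -5400*x^3 dx = -1749600;  ∫_0^6 8100*x^2 dx = 583200.
  Sum: 1749600/7 − 1166400 + 2099520 − 1749600 + 583200 = 116640/7.
  ∫_0^6 (u')² dx = ∫_0^6 (225*x^4/4 - 900*x^3 + 4950*x^2 - 10800*x + 8100) dx. Term by term:
    ∫_0^6 225*x^4/4 dx = 87480;  ∫_0^6 -900*x^3 dx = -291600;  ∫_0^6 4950*x^2 dx = 356400;
    ∫_0^6 -10800*x dx = -194400;  ∫_0^6 8100 dx = 48600.
  Sum: 87480 − 291600 + 356400 − 194400 + 48600 = 6480.
∫_0^6 u² dx = 116640/7, so ||u||_L² = 108*sqrt(70)/7.
∫_0^6 (u')² dx = 6480, so ||u'||_L² = 36*sqrt(5).
Ratio ||u||_L² / ||u'||_L² = 3*sqrt(14)/7.
Sharp Poincaré constant on H^1_0(0, 6) is C_P = L/π = 6/π, achieved by sin(π/6·x).
A polynomial bump cannot attain the sharp Poincaré constant (only the first sine eigenfunction does), so the ratio is strictly less than C_P, consistent with ||u||_L² ≤ C_P ||u'||_L².


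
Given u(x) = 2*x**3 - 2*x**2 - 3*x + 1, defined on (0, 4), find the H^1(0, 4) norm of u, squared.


||u||_{H^1}^2 = 782392/105

The H^1 norm (squared) on an interval (0, L) is
  ||u||_{H^1}^2 = ∫_0^L u(x)^2 dx + ∫_0^L u'(x)^2 dx.
Compute u'(x) = 6*x**2 - 4*x - 3.
Then u(x)^2 = 4*x**6 - 8*x**5 - 8*x**4 + 16*x**3 + 5*x**2 - 6*x + 1 and u'(x)^2 = 36*x**4 - 48*x**3 - 20*x**2 + 24*x + 9.
Integrate each monomial from 0 to 4 using ∫_0^4 c·x^n dx = c·4^(n+1)/(n+1):
  ∫_0^4 u(x)^2 dx = ∫_0^4 (4*x^6 - 8*x^5 - 8*x^4 + 16*x^3 + 5*x^2 - 6*x + 1) dx. Term by term:
    ∫_0^4 4*x^6 dx = 65536/7;  ∫_0^4 -8*x^5 dx = -16384/3;  ∫_0^4 -8*x^4 dx = -8192/5;
    ∫_0^4 16*x^3 dx = 1024;  ∫_0^4 5*x^2 dx = 320/3;  ∫_0^4 -6*x dx = -48;
    ∫_0^4 1 dx = 4.
  Sum: 65536/7 − 16384/3 − 8192/5 + 1024 + 320/3 − 48 + 4 = 351668/105.
  ∫_0^4 u'(x)^2 dx = ∫_0^4 (36*x^4 - 48*x^3 - 20*x^2 + 24*x + 9) dx. Term by term:
    ∫_0^4 36*x^4 dx = 36864/5;  ∫_0^4 -48*x^3 dx = -3072;  ∫_0^4 -20*x^2 dx = -1280/3;
    ∫_0^4 24*x dx = 192;  ∫_0^4 9 dx = 36.
  Sum: 36864/5 − 3072 − 1280/3 + 192 + 36 = 61532/15.
Adding: ||u||_{H^1}^2 = 351668/105 + 61532/15 = 782392/105.


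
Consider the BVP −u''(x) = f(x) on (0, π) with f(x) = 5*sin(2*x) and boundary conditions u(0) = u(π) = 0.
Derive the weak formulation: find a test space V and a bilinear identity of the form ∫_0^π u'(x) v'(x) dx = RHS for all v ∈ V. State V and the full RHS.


V = H^1_0(0, π) (so v(0) = v(π) = 0); weak form: ∫_0^π u'v' dx = ∫_0^π (5*sin(2*x)) v dx for all v ∈ V.

Multiply both sides by a test function v and integrate from 0 to π:
  ∫_0^π −u''(x) v(x) dx = ∫_0^π f(x) v(x) dx.
Integrate the LHS by parts once:
  ∫_0^π −u'' v dx = −[u'(x) v(x)]_0^π + ∫_0^π u'(x) v'(x) dx.
Thus ∫_0^π u'(x) v'(x) dx = ∫_0^π f(x) v(x) dx + [u'(x) v(x)]_0^π.
Choose V so that boundary terms are either known or forced to vanish.
u is Dirichlet: u(0) = u(π) = 0. Let V = H^1_0(0, π); then v(0) = v(π) = 0, and [u' v]_0^π = 0.
Weak formulation: find u (satisfying any essential BC) such that ∫_0^π u'(x) v'(x) dx = ∫_0^π f v dx for all v ∈ V.
Substituting f(x) = 5*sin(2*x), the right-hand side is ∫_0^π (5*sin(2*x)) v dx.


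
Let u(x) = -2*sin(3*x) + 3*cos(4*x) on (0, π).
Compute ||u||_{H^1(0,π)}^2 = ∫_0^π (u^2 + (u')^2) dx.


||u||_{H^1(0,π)}^2 = 1224/7 + 193*π/2

u'(x) = -12*sin(4*x) - 6*cos(3*x).
Expand u² and (u')² and integrate term by term on (0, π), using: for integers n ≥ 1, ∫_0^π sin²(nx) dx = ∫_0^π cos²(nx) dx = π/2; for n ≠ n', ∫_0^π sin(nx)sin(n'x) dx = ∫_0^π cos(nx)cos(n'x) dx = 0; and by product-to-sum, ∫_0^π sin(nx)cos(n'x) dx = ½∫_0^π [sin((n+n')x) + sin((n−n')x)] dx, which is 0 when n+n' is even and 2n/(n²−n'²) when n+n' is odd (it need not vanish on (0, π)).
  u² squared terms: (-2)²·∫sin(3x)² dx = 4·π/2 = 2*π;  (3)²·∫cos(4x)² dx = 9·π/2 = 9*π/2.
  u² cross terms: 2·(-2)·(3)·∫sin(3x)·cos(4x) dx = -12·(-6/7) = 72/7.
  So ∫_0^π u² dx = 2*π + 9*π/2 + 72/7 = 72/7 + 13*π/2.
  (u')² squared terms: (-12)²·∫sin(4x)² dx = 144·π/2 = 72*π;  (-6)²·∫cos(3x)² dx = 36·π/2 = 18*π.
  (u')² cross terms: 2·(-12)·(-6)·∫sin(4x)·cos(3x) dx = 144·(8/7) = 1152/7.
  So ∫_0^π (u')² dx = 72*π + 18*π + 1152/7 = 1152/7 + 90*π.
||u||_{H^1}^2 = (72/7 + 13*π/2) + (1152/7 + 90*π) = 1224/7 + 193*π/2.


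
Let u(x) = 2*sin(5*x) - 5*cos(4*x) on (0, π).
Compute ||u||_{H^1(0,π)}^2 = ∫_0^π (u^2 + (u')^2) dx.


||u||_{H^1(0,π)}^2 = -3400/9 + 529*π/2

u'(x) = 20*sin(4*x) + 10*cos(5*x).
Expand u² and (u')² and integrate term by term on (0, π), using: for integers n ≥ 1, ∫_0^π sin²(nx) dx = ∫_0^π cos²(nx) dx = π/2; for n ≠ n', ∫_0^π sin(nx)sin(n'x) dx = ∫_0^π cos(nx)cos(n'x) dx = 0; and by product-to-sum, ∫_0^π sin(nx)cos(n'x) dx = ½∫_0^π [sin((n+n')x) + sin((n−n')x)] dx, which is 0 when n+n' is even and 2n/(n²−n'²) when n+n' is odd (it need not vanish on (0, π)).
  u² squared terms: (-5)²·∫cos(4x)² dx = 25·π/2 = 25*π/2;  (2)²·∫sin(5x)² dx = 4·π/2 = 2*π.
  u² cross terms: 2·(-5)·(2)·∫cos(4x)·sin(5x) dx = -20·(10/9) = -200/9.
  So ∫_0^π u² dx = 25*π/2 + 2*π − 200/9 = -200/9 + 29*π/2.
  (u')² squared terms: (10)²·∫cos(5x)² dx = 100·π/2 = 50*π;  (20)²·∫sin(4x)² dx = 400·π/2 = 200*π.
  (u')² cross terms: 2·(10)·(20)·∫cos(5x)·sin(4x) dx = 400·(-8/9) = -3200/9.
  So ∫_0^π (u')² dx = 50*π + 200*π − 3200/9 = -3200/9 + 250*π.
||u||_{H^1}^2 = (-200/9 + 29*π/2) + (-3200/9 + 250*π) = -3400/9 + 529*π/2.


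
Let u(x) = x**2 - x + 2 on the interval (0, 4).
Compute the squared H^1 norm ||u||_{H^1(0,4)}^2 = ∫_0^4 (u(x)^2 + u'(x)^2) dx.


||u||_{H^1}^2 = 1124/5

The H^1 norm (squared) on an interval (0, L) is
  ||u||_{H^1}^2 = ∫_0^L u(x)^2 dx + ∫_0^L u'(x)^2 dx.
Compute u'(x) = 2*x - 1.
Then u(x)^2 = x**4 - 2*x**3 + 5*x**2 - 4*x + 4 and u'(x)^2 = 4*x**2 - 4*x + 1.
Integrate each monomial from 0 to 4 using ∫_0^4 c·x^n dx = c·4^(n+1)/(n+1):
  ∫_0^4 u(x)^2 dx = ∫_0^4 (x^4 - 2*x^3 + 5*x^2 - 4*x + 4) dx. Term by term:
    ∫_0^4 x^4 dx = 1024/5;  ∫_0^4 -2*x^3 dx = -128;  ∫_0^4 5*x^2 dx = 320/3;
    ∫_0^4 -4*x dx = -32;  ∫_0^4 4 dx = 16.
  Sum: 1024/5 − 128 + 320/3 − 32 + 16 = 2512/15.
  ∫_0^4 u'(x)^2 dx = ∫_0^4 (4*x^2 - 4*x + 1) dx. Term by term:
    ∫_0^4 4*x^2 dx = 256/3;  ∫_0^4 -4*x dx = -32;  ∫_0^4 1 dx = 4.
  Sum: 256/3 − 32 + 4 = 172/3.
Adding: ||u||_{H^1}^2 = 2512/15 + 172/3 = 1124/5.


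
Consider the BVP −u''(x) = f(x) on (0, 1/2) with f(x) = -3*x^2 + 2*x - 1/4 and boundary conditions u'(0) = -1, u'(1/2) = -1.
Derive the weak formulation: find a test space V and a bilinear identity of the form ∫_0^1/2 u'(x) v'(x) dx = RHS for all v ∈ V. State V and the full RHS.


V = H^1(0, 1/2) (v unrestricted at boundary; u is determined up to an additive constant); weak form: ∫_0^1/2 u'v' dx = ∫_0^1/2 (-3*x^2 + 2*x - 1/4) v dx − v(1/2) + v(0) for all v ∈ V.

Multiply both sides by a test function v and integrate from 0 to 1/2:
  ∫_0^1/2 −u''(x) v(x) dx = ∫_0^1/2 f(x) v(x) dx.
Integrate the LHS by parts once:
  ∫_0^1/2 −u'' v dx = −[u'(x) v(x)]_0^1/2 + ∫_0^1/2 u'(x) v'(x) dx.
Thus ∫_0^1/2 u'(x) v'(x) dx = ∫_0^1/2 f(x) v(x) dx + [u'(x) v(x)]_0^1/2.
Choose V so that boundary terms are either known or forced to vanish.
u has inhomogeneous Neumann u'(0) = -1, u'(1/2) = -1. [u' v]_0^1/2 = (-1)·v(1/2) − (-1)·v(0) = − v(1/2) + v(0). Take V = H^1(0, 1/2); boundary term becomes part of RHS.
Weak formulation: find u (satisfying any essential BC) such that ∫_0^1/2 u'(x) v'(x) dx = ∫_0^1/2 f v dx − v(1/2) + v(0) for all v ∈ V (Neumann data are natural BCs: they enter the RHS as boundary terms).
Substituting f(x) = -3*x^2 + 2*x - 1/4, the right-hand side is ∫_0^1/2 (-3*x^2 + 2*x - 1/4) v dx − v(1/2) + v(0).
Compatibility check (pure Neumann): taking v ≡ 1 ∈ V gives 0 = ∫_0^1/2 f dx + (-1) − (-1), i.e. ∫_0^1/2 f dx must equal u'(0) − u'(1/2) = 0. Indeed ∫_0^1/2 (-3*x^2 + 2*x - 1/4) dx = 0, so the data are compatible. The solution is then unique only up to an additive constant (fix it e.g. by requiring ∫_0^1/2 u dx = 0).


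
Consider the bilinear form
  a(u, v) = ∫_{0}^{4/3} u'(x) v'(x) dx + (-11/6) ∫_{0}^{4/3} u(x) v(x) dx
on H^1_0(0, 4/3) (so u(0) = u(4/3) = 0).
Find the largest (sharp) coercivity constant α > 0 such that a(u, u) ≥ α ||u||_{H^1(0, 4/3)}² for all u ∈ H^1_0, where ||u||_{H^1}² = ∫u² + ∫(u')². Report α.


α = (-88 + 27*π^2)/(3*(16 + 9*π^2))

Coercivity of a(·,·) on H^1_0(0, 4/3) means a(u, u) ≥ α ||u||_{H^1}² for every u ∈ H^1_0.
The interval has length L = 4/3, and Poincaré/coercivity depend only on L. Here a(u, u) = ∫(u')² + (-11/6)·∫u².
Here c = -11/6 < 0 with |c| < (π/L)² = 9*π^2/16, so coercivity still holds. The condition a(u,u) ≥ α||u||_{H^1}² reads (1−α)∫(u')² ≥ (α−c)∫u². Any admissible α is ≤ 1 (rapidly oscillating u have ∫u²/∫(u')² → 0), and α = 1 would force 0 ≥ (1−c)∫u², impossible since c < 1; so 1−α > 0. By the sharp Poincaré inequality on H^1_0 of an interval of length L, ∫(u')² ≥ (π/L)²∫u² with equality for the first sine mode sin(π(x−x₀)/L) (x₀ the left endpoint), so the inequality holds for all u iff (1−α)(π/L)² ≥ α − c, i.e. α ≤ ((π/L)² + c)/((π/L)² + 1) = (1 + c(L/π)²)/(1 + (L/π)²). (Direct route, valid since c ≤ 0: Poincaré gives c∫u² ≥ c(L/π)²∫(u')², so a(u,u) ≥ (1 + c(L/π)²)∫(u')², while ||u||_{H^1}² ≤ (1 + (L/π)²)∫(u')²; dividing yields the same α.) With (π/L)² = 9*π^2/16 and c = -11/6, the largest admissible constant is α = ((π/L)² + c)/((π/L)² + 1).
Simplifying, α = (-88 + 27*π^2)/(3*(16 + 9*π^2)).


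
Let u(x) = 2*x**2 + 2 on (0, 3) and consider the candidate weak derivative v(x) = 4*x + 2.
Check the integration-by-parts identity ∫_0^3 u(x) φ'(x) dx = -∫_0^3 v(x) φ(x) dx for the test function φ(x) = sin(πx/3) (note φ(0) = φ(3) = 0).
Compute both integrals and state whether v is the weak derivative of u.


LHS = -36/π, RHS = -48/π. No, v is not the weak derivative of u.

u(x) = 2*x**2 + 2, classical derivative u'(x) = 4*x.
φ(x) = sin(πx/3), so φ'(x) = π*cos(π*x/3)/3.
Note φ(0) = φ(3) = 0, so the boundary term u·φ vanishes.
LHS = ∫_0^3 u(x) φ'(x) dx = ∫_0^3 (2*π*x^2*cos(π*x/3)/3 + 2*π*cos(π*x/3)/3) dx. Term by term:
  ∫_0^3 2*π*cos(π*x/3)/3 dx = 0;  ∫_0^3 2*π*x^2*cos(π*x/3)/3 dx = -36/π.
Sum: 0 − 36/π = -36/π.
So LHS = -36/π.
∫_0^3 v(x) φ(x) dx = ∫_0^3 (4*x*sin(π*x/3) + 2*sin(π*x/3)) dx. Term by term:
  ∫_0^3 2*sin(π*x/3) dx = 12/π;  ∫_0^3 4*x*sin(π*x/3) dx = 36/π.
Sum: 12/π + 36/π = 48/π.
So RHS = -∫_0^3 v(x) φ(x) dx = -48/π.
LHS − RHS = 12/π ≠ 0, so the identity fails.
(For a valid weak derivative the identity must hold for EVERY test function, in particular this one. The failure shows v is NOT the weak derivative of u.)
Correct weak derivative would be u'(x) = 4*x.


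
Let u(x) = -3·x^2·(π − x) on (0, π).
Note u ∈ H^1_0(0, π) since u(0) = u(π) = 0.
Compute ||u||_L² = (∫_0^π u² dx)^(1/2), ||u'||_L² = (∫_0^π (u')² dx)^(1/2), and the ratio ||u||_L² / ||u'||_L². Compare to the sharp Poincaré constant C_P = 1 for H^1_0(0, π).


||u||_L² / ||u'||_L² = sqrt(14)*π/14 < C_P = 1.

u(x) = -3·x^2·(π − x), so u'(x) = 3*x*(3*x - 2*π).
u(x) = -3·x^2·(π − x) vanishes at x = 0 and x = π, so u ∈ H^1_0(0, π). Differentiate via the product rule and integrate the resulting polynomials term by term.
  ∫_0^π u² dx = ∫_0^π (9*x^6 - 18*π*x^5 + 9*π^2*x^4) dx. Term by term:
    ∫_0^π 9*x^6 dx = 9*π^7/7;  ∫_0^π -18*π*x^5 dx = -3*π^7;  ∫_0^π 9*π^2*x^4 dx = 9*π^7/5.
  Sum: 9*π^7/7 − 3*π^7 + 9*π^7/5 = 3*π^7/35.
  ∫_0^π (u')² dx = ∫_0^π (81*x^4 - 108*π*x^3 + 36*π^2*x^2) dx. Term by term:
    ∫_0^π 81*x^4 dx = 81*π^5/5;  ∫_0^π -108*π*x^3 dx = -27*π^5;  ∫_0^π 36*π^2*x^2 dx = 12*π^5.
  Sum: 81*π^5/5 − 27*π^5 + 12*π^5 = 6*π^5/5.
∫_0^π u² dx = 3*π^7/35, so ||u||_L² = sqrt(105)*π^(7/2)/35.
∫_0^π (u')² dx = 6*π^5/5, so ||u'||_L² = sqrt(30)*π^(5/2)/5.
Ratio ||u||_L² / ||u'||_L² = sqrt(14)*π/14.
Sharp Poincaré constant on H^1_0(0, π) is C_P = L/π = 1, achieved by sin(x).
A polynomial bump cannot attain the sharp Poincaré constant (only the first sine eigenfunction does), so the ratio is strictly less than C_P, consistent with ||u||_L² ≤ C_P ||u'||_L².


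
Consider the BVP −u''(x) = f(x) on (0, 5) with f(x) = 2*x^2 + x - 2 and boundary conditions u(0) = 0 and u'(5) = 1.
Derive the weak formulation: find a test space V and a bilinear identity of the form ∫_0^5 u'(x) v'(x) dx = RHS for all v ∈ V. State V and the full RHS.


V = {v ∈ H^1(0, 5) : v(0) = 0} (test functions vanish at x = 0 where u is specified); weak form: ∫_0^5 u'v' dx = ∫_0^5 (2*x^2 + x - 2) v dx + v(5) for all v ∈ V.

Multiply both sides by a test function v and integrate from 0 to 5:
  ∫_0^5 −u''(x) v(x) dx = ∫_0^5 f(x) v(x) dx.
Integrate the LHS by parts once:
  ∫_0^5 −u'' v dx = −[u'(x) v(x)]_0^5 + ∫_0^5 u'(x) v'(x) dx.
Thus ∫_0^5 u'(x) v'(x) dx = ∫_0^5 f(x) v(x) dx + [u'(x) v(x)]_0^5.
Choose V so that boundary terms are either known or forced to vanish.
Mixed BC: u(0) = 0 (Dirichlet) and u'(5) = 1 (Neumann). Define V = {v ∈ H^1(0, 5) : v(0) = 0}. Then [u' v]_0^5 = u'(5)·v(5) − u'(0)·0 = v(5).
Weak formulation: find u (satisfying any essential BC) such that ∫_0^5 u'(x) v'(x) dx = ∫_0^5 f v dx + v(5) for all v ∈ V (Dirichlet at 0 absorbed into V; Neumann datum at x = 5 contributes the boundary term).
Substituting f(x) = 2*x^2 + x - 2, the right-hand side is ∫_0^5 (2*x^2 + x - 2) v dx + v(5).


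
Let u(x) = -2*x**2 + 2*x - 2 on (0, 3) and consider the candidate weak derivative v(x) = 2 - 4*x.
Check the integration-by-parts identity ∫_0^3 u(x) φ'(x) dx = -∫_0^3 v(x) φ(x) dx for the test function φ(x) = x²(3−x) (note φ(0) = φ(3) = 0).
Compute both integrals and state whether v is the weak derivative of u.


LHS = 351/10, RHS = 351/10. Yes, v = u' weakly.

u(x) = -2*x**2 + 2*x - 2, classical derivative u'(x) = 2 - 4*x.
φ(x) = x²(3−x), so φ'(x) = 3*x*(2 - x).
Note φ(0) = φ(3) = 0, so the boundary term u·φ vanishes.
LHS = ∫_0^3 u(x) φ'(x) dx = ∫_0^3 (6*x^4 - 18*x^3 + 18*x^2 - 12*x) dx. Term by term:
  ∫_0^3 6*x^4 dx = 1458/5;  ∫_0^3 -18*x^3 dx = -729/2;  ∫_0^3 18*x^2 dx = 162;
  ∫_0^3 -12*x dx = -54.
Sum: 1458/5 − 729/2 + 162 − 54 = 351/10.
So LHS = 351/10.
∫_0^3 v(x) φ(x) dx = ∫_0^3 (4*x^4 - 14*x^3 + 6*x^2) dx. Term by term:
  ∫_0^3 4*x^4 dx = 972/5;  ∫_0^3 -14*x^3 dx = -567/2;  ∫_0^3 6*x^2 dx = 54.
Sum: 972/5 − 567/2 + 54 = -351/10.
So RHS = -∫_0^3 v(x) φ(x) dx = 351/10.
LHS = RHS, so the identity holds for this test φ.
Moreover u is smooth here and v(x) = u'(x) = 2 - 4*x pointwise, so the identity holds for every test function. Hence v is the weak derivative of u.


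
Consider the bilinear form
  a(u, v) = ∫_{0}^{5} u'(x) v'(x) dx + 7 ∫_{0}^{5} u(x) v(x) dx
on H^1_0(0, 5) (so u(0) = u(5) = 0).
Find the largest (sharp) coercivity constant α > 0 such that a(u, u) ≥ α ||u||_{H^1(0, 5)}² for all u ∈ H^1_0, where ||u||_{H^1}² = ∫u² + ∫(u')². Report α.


α = 1

Coercivity of a(·,·) on H^1_0(0, 5) means a(u, u) ≥ α ||u||_{H^1}² for every u ∈ H^1_0.
The interval has length L = 5, and Poincaré/coercivity depend only on L. Here a(u, u) = ∫(u')² + (7)·∫u².
Here c = 7 ≥ 1, so a(u,u) = ∫(u')² + c∫u² ≥ ∫(u')² + ∫u² = ||u||_{H^1}², i.e. α = 1 works. No larger α is possible: a(u,u) ≥ α||u||_{H^1}² means (1−α)∫(u')² ≥ (α−c)∫u², and for the modes u_n = sin(nπ(x−x₀)/L) (x₀ the left endpoint) one has ∫u_n²/∫(u_n')² = (L/(nπ))² → 0, so a(u_n,u_n)/||u_n||_{H^1}² → 1. Hence the optimal constant is α = 1.
Therefore α = 1.


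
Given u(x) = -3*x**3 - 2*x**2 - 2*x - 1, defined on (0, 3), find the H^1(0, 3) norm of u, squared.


||u||_{H^1}^2 = 795939/70

The H^1 norm (squared) on an interval (0, L) is
  ||u||_{H^1}^2 = ∫_0^L u(x)^2 dx + ∫_0^L u'(x)^2 dx.
Compute u'(x) = -9*x**2 - 4*x - 2.
Then u(x)^2 = 9*x**6 + 12*x**5 + 16*x**4 + 14*x**3 + 8*x**2 + 4*x + 1 and u'(x)^2 = 81*x**4 + 72*x**3 + 52*x**2 + 16*x + 4.
Integrate each monomial from 0 to 3 using ∫_0^3 c·x^n dx = c·3^(n+1)/(n+1):
  ∫_0^3 u(x)^2 dx = ∫_0^3 (9*x^6 + 12*x^5 + 16*x^4 + 14*x^3 + 8*x^2 + 4*x + 1) dx. Term by term:
    ∫_0^3 9*x^6 dx = 19683/7;  ∫_0^3 12*x^5 dx = 1458;  ∫_0^3 16*x^4 dx = 3888/5;
    ∫_0^3 14*x^3 dx = 567/2;  ∫_0^3 8*x^2 dx = 72;  ∫_0^3 4*x dx = 18;
    ∫_0^3 1 dx = 3.
  Sum: 19683/7 + 1458 + 3888/5 + 567/2 + 72 + 18 + 3 = 379677/70.
  ∫_0^3 u'(x)^2 dx = ∫_0^3 (81*x^4 + 72*x^3 + 52*x^2 + 16*x + 4) dx. Term by term:
    ∫_0^3 81*x^4 dx = 19683/5;  ∫_0^3 72*x^3 dx = 1458;  ∫_0^3 52*x^2 dx = 468;
    ∫_0^3 16*x dx = 72;  ∫_0^3 4 dx = 12.
  Sum: 19683/5 + 1458 + 468 + 72 + 12 = 29733/5.
Adding: ||u||_{H^1}^2 = 379677/70 + 29733/5 = 795939/70.


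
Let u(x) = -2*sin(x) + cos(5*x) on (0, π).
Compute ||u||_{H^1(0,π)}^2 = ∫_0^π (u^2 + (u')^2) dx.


||u||_{H^1(0,π)}^2 = 17*π

u'(x) = -5*sin(5*x) - 2*cos(x).
Expand u² and (u')² and integrate term by term on (0, π), using: for integers n ≥ 1, ∫_0^π sin²(nx) dx = ∫_0^π cos²(nx) dx = π/2; for n ≠ n', ∫_0^π sin(nx)sin(n'x) dx = ∫_0^π cos(nx)cos(n'x) dx = 0; and by product-to-sum, ∫_0^π sin(nx)cos(n'x) dx = ½∫_0^π [sin((n+n')x) + sin((n−n')x)] dx, which is 0 when n+n' is even and 2n/(n²−n'²) when n+n' is odd (it need not vanish on (0, π)).
  u² squared terms: (-2)²·∫sin(x)² dx = 4·π/2 = 2*π;  (1)²·∫cos(5x)² dx = 1·π/2 = π/2.
  u² cross terms: 2·(-2)·(1)·∫sin(x)·cos(5x) dx = -4·(0) = 0.
  So ∫_0^π u² dx = 2*π + π/2 + 0 = 5*π/2.
  (u')² squared terms: (-5)²·∫sin(5x)² dx = 25·π/2 = 25*π/2;  (-2)²·∫cos(x)² dx = 4·π/2 = 2*π.
  (u')² cross terms: 2·(-5)·(-2)·∫sin(5x)·cos(x) dx = 20·(0) = 0.
  So ∫_0^π (u')² dx = 25*π/2 + 2*π + 0 = 29*π/2.
||u||_{H^1}^2 = (5*π/2) + (29*π/2) = 17*π.


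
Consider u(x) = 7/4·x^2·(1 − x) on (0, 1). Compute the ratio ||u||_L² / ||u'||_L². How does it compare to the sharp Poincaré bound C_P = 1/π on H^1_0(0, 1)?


||u||_L² / ||u'||_L² = sqrt(14)/14 < C_P = 1/π.

u(x) = 7/4·x^2·(1 − x), so u'(x) = 7*x*(2 - 3*x)/4.
u(x) = 7/4·x^2·(1 − x) vanishes at x = 0 and x = 1, so u ∈ H^1_0(0, 1). Differentiate via the product rule and integrate the resulting polynomials term by term.
  ∫_0^1 u² dx = ∫_0^1 (49*x^6/16 - 49*x^5/8 + 49*x^4/16) dx. Term by term:
    ∫_0^1 49*x^6/16 dx = 7/16;  ∫_0^1 -49*x^5/8 dx = -49/48;  ∫_0^1 49*x^4/16 dx = 49/80.
  Sum: 7/16 − 49/48 + 49/80 = 7/240.
  ∫_0^1 (u')² dx = ∫_0^1 (441*x^4/16 - 147*x^3/4 + 49*x^2/4) dx. Term by term:
    ∫_0^1 441*x^4/16 dx = 441/80;  ∫_0^1 -147*x^3/4 dx = -147/16;  ∫_0^1 49*x^2/4 dx = 49/12.
  Sum: 441/80 − 147/16 + 49/12 = 49/120.
∫_0^1 u² dx = 7/240, so ||u||_L² = sqrt(105)/60.
∫_0^1 (u')² dx = 49/120, so ||u'||_L² = 7*sqrt(30)/60.
Ratio ||u||_L² / ||u'||_L² = sqrt(14)/14.
Sharp Poincaré constant on H^1_0(0, 1) is C_P = L/π = 1/π, achieved by sin(π·x).
A polynomial bump cannot attain the sharp Poincaré constant (only the first sine eigenfunction does), so the ratio is strictly less than C_P, consistent with ||u||_L² ≤ C_P ||u'||_L².


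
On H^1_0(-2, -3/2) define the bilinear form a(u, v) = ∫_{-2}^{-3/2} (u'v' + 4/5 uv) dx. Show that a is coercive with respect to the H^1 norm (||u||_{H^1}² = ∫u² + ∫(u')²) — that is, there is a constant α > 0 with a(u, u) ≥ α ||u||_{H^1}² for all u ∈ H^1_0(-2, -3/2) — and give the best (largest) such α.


α = 4*(1 + 5*π^2)/(5*(1 + 4*π^2))

Coercivity of a(·,·) on H^1_0(-2, -3/2) means a(u, u) ≥ α ||u||_{H^1}² for every u ∈ H^1_0.
The interval has length L = 1/2, and Poincaré/coercivity depend only on L. Here a(u, u) = ∫(u')² + (4/5)·∫u².
Here 0 < c = 4/5 < 1. The condition a(u,u) ≥ α||u||_{H^1}² reads (1−α)∫(u')² ≥ (α−c)∫u². Any admissible α is ≤ 1 (rapidly oscillating u have ∫u²/∫(u')² → 0), and α = 1 would force 0 ≥ (1−c)∫u², impossible since c < 1; so 1−α > 0. By the sharp Poincaré inequality on H^1_0 of an interval of length L, ∫(u')² ≥ (π/L)²∫u² with equality for the first sine mode sin(π(x−x₀)/L) (x₀ the left endpoint), so the inequality holds for all u iff (1−α)(π/L)² ≥ α − c, i.e. α ≤ ((π/L)² + c)/((π/L)² + 1) = (1 + c(L/π)²)/(1 + (L/π)²). With (π/L)² = 4*π^2 and c = 4/5, the largest admissible constant is α = ((π/L)² + c)/((π/L)² + 1).
Simplifying, α = 4*(1 + 5*π^2)/(5*(1 + 4*π^2)).


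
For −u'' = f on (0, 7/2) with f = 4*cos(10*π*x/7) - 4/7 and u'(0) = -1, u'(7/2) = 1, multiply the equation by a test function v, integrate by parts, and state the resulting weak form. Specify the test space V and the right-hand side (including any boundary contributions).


V = H^1(0, 7/2) (v unrestricted at boundary; u is determined up to an additive constant); weak form: ∫_0^7/2 u'v' dx = ∫_0^7/2 (4*cos(10*π*x/7) - 4/7) v dx + v(7/2) + v(0) for all v ∈ V.

Multiply both sides by a test function v and integrate from 0 to 7/2:
  ∫_0^7/2 −u''(x) v(x) dx = ∫_0^7/2 f(x) v(x) dx.
Integrate the LHS by parts once:
  ∫_0^7/2 −u'' v dx = −[u'(x) v(x)]_0^7/2 + ∫_0^7/2 u'(x) v'(x) dx.
Thus ∫_0^7/2 u'(x) v'(x) dx = ∫_0^7/2 f(x) v(x) dx + [u'(x) v(x)]_0^7/2.
Choose V so that boundary terms are either known or forced to vanish.
u has inhomogeneous Neumann u'(0) = -1, u'(7/2) = 1. [u' v]_0^7/2 = (1)·v(7/2) − (-1)·v(0) = v(7/2) + v(0). Take V = H^1(0, 7/2); boundary term becomes part of RHS.
Weak formulation: find u (satisfying any essential BC) such that ∫_0^7/2 u'(x) v'(x) dx = ∫_0^7/2 f v dx + v(7/2) + v(0) for all v ∈ V (Neumann data are natural BCs: they enter the RHS as boundary terms).
Substituting f(x) = 4*cos(10*π*x/7) - 4/7, the right-hand side is ∫_0^7/2 (4*cos(10*π*x/7) - 4/7) v dx + v(7/2) + v(0).
Compatibility check (pure Neumann): taking v ≡ 1 ∈ V gives 0 = ∫_0^7/2 f dx + (1) − (-1), i.e. ∫_0^7/2 f dx must equal u'(0) − u'(7/2) = -2. Indeed ∫_0^7/2 (4*cos(10*π*x/7) - 4/7) dx = -2, so the data are compatible. The solution is then unique only up to an additive constant (fix it e.g. by requiring ∫_0^7/2 u dx = 0).


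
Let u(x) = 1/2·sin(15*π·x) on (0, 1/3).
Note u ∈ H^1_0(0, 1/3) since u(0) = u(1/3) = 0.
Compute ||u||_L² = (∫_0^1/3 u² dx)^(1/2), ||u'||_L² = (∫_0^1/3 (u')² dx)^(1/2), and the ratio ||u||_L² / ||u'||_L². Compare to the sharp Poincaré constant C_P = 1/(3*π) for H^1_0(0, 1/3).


||u||_L² / ||u'||_L² = 1/(15*π) < C_P = 1/(3*π).

u(x) = 1/2·sin(15*π·x), so u'(x) = 15*π*cos(15*π*x)/2.
Writing u(x) = A·sin(kπx/L) with A = 1/2 and k = 5, use ∫_0^L sin²(kπx/L) dx = L/2 and ∫_0^L cos²(kπx/L) dx = L/2.
u² = 1/4·sin²(15*π·x) and (u')² = 225*π^2/4·cos²(15*π·x), and each of sin², cos² integrates to L/2 = 1/6 over (0, 1/3).
∫_0^1/3 u² dx = 1/24, so ||u||_L² = sqrt(6)/12.
∫_0^1/3 (u')² dx = 75*π^2/8, so ||u'||_L² = 5*sqrt(6)*π/4.
Ratio ||u||_L² / ||u'||_L² = 1/(15*π).
Sharp Poincaré constant on H^1_0(0, 1/3) is C_P = L/π = 1/(3*π), achieved by sin(3*π·x).
This is the k = 5 harmonic; the ratio L/(kπ) is strictly less than C_P = L/π, consistent with the sharp inequality ||u||_L² ≤ C_P ||u'||_L².


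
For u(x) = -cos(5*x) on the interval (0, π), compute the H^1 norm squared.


||u||_{H^1(0,π)}^2 = 13*π

u'(x) = 5*sin(5*x).
Expand u² and (u')² and integrate term by term on (0, π), using: for integers n ≥ 1, ∫_0^π sin²(nx) dx = ∫_0^π cos²(nx) dx = π/2; for n ≠ n', ∫_0^π sin(nx)sin(n'x) dx = ∫_0^π cos(nx)cos(n'x) dx = 0; and by product-to-sum, ∫_0^π sin(nx)cos(n'x) dx = ½∫_0^π [sin((n+n')x) + sin((n−n')x)] dx, which is 0 when n+n' is even and 2n/(n²−n'²) when n+n' is odd (it need not vanish on (0, π)).
  u² squared terms: (-1)²·∫cos(5x)² dx = 1·π/2 = π/2.
  So ∫_0^π u² dx = π/2.
  (u')² squared terms: (5)²·∫sin(5x)² dx = 25·π/2 = 25*π/2.
  So ∫_0^π (u')² dx = 25*π/2.
||u||_{H^1}^2 = (π/2) + (25*π/2) = 13*π.


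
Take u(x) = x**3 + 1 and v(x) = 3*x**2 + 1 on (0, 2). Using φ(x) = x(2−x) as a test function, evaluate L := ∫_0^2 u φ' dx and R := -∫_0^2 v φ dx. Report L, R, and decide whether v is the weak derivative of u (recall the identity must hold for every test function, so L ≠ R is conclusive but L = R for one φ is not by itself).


LHS = -24/5, RHS = -92/15. No, v is not the weak derivative of u.

u(x) = x**3 + 1, classical derivative u'(x) = 3*x**2.
φ(x) = x(2−x), so φ'(x) = 2 - 2*x.
Note φ(0) = φ(2) = 0, so the boundary term u·φ vanishes.
LHS = ∫_0^2 u(x) φ'(x) dx = ∫_0^2 (-2*x^4 + 2*x^3 - 2*x + 2) dx. Term by term:
  ∫_0^2 -2*x^4 dx = -64/5;  ∫_0^2 2*x^3 dx = 8;  ∫_0^2 -2*x dx = -4;
  ∫_0^2 2 dx = 4.
Sum: -64/5 + 8 − 4 + 4 = -24/5.
So LHS = -24/5.
∫_0^2 v(x) φ(x) dx = ∫_0^2 (-3*x^4 + 6*x^3 - x^2 + 2*x) dx. Term by term:
  ∫_0^2 -3*x^4 dx = -96/5;  ∫_0^2 6*x^3 dx = 24;  ∫_0^2 -x^2 dx = -8/3;
  ∫_0^2 2*x dx = 4.
Sum: -96/5 + 24 − 8/3 + 4 = 92/15.
So RHS = -∫_0^2 v(x) φ(x) dx = -92/15.
LHS − RHS = 4/3 ≠ 0, so the identity fails.
(For a valid weak derivative the identity must hold for EVERY test function, in particular this one. The failure shows v is NOT the weak derivative of u.)
Correct weak derivative would be u'(x) = 3*x**2.


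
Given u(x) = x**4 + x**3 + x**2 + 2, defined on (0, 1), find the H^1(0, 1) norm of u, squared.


||u||_{H^1}^2 = 6067/252

The H^1 norm (squared) on an interval (0, L) is
  ||u||_{H^1}^2 = ∫_0^L u(x)^2 dx + ∫_0^L u'(x)^2 dx.
Compute u'(x) = 4*x**3 + 3*x**2 + 2*x.
Then u(x)^2 = x**8 + 2*x**7 + 3*x**6 + 2*x**5 + 5*x**4 + 4*x**3 + 4*x**2 + 4 and u'(x)^2 = 16*x**6 + 24*x**5 + 25*x**4 + 12*x**3 + 4*x**2.
Integrate each monomial from 0 to 1 using ∫_0^1 c·x^n dx = c·1^(n+1)/(n+1):
  ∫_0^1 u(x)^2 dx = ∫_0^1 (x^8 + 2*x^7 + 3*x^6 + 2*x^5 + 5*x^4 + 4*x^3 + 4*x^2 + 4) dx. Term by term:
    ∫_0^1 x^8 dx = 1/9;  ∫_0^1 2*x^7 dx = 1/4;  ∫_0^1 3*x^6 dx = 3/7;
    ∫_0^1 2*x^5 dx = 1/3;  ∫_0^1 5*x^4 dx = 1;  ∫_0^1 4*x^3 dx = 1;
    ∫_0^1 4*x^2 dx = 4/3;  ∫_0^1 4 dx = 4.
  Sum: 1/9 + 1/4 + 3/7 + 1/3 + 1 + 1 + 4/3 + 4 = 2131/252.
  ∫_0^1 u'(x)^2 dx = ∫_0^1 (16*x^6 + 24*x^5 + 25*x^4 + 12*x^3 + 4*x^2) dx. Term by term:
    ∫_0^1 16*x^6 dx = 16/7;  ∫_0^1 24*x^5 dx = 4;  ∫_0^1 25*x^4 dx = 5;
    ∫_0^1 12*x^3 dx = 3;  ∫_0^1 4*x^2 dx = 4/3.
  Sum: 16/7 + 4 + 5 + 3 + 4/3 = 328/21.
Adding: ||u||_{H^1}^2 = 2131/252 + 328/21 = 6067/252.
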